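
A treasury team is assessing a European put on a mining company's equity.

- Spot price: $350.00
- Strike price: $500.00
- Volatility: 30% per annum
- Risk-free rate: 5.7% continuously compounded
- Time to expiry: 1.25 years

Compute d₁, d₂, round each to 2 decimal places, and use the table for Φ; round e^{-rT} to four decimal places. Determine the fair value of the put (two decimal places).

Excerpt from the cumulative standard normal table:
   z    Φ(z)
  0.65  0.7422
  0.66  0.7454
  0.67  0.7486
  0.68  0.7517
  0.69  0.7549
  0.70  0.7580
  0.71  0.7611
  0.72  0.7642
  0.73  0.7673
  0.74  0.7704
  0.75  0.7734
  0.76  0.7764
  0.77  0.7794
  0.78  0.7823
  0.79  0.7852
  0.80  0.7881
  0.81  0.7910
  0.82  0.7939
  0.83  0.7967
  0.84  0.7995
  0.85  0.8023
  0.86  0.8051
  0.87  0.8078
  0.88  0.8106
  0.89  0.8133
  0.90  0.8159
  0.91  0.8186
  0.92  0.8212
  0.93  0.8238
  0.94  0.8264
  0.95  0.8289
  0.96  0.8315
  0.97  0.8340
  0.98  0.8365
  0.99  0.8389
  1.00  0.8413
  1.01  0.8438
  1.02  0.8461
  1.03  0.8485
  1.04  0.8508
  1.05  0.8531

T = 1.25;  σ√T = 0.3354
d₁ = [ln(350/500) + (0.057 + 0.3²/2)·1.25] / 0.3354 = [-0.3567 + 0.1275] / 0.3354 = -0.6833 ≈ -0.68
d₂ = d₁ − σ√T = -0.6833 − 0.3354 = -1.0187 ≈ -1.02
e^(−rT) = e^(−0.057·1.25) = 0.9312
P = 500·0.9312·N(1.02) − 350·N(0.68) = 500·0.9312·0.8461 − 350·0.7517 = 393.9442 − 263.0950 = 130.8492

$130.85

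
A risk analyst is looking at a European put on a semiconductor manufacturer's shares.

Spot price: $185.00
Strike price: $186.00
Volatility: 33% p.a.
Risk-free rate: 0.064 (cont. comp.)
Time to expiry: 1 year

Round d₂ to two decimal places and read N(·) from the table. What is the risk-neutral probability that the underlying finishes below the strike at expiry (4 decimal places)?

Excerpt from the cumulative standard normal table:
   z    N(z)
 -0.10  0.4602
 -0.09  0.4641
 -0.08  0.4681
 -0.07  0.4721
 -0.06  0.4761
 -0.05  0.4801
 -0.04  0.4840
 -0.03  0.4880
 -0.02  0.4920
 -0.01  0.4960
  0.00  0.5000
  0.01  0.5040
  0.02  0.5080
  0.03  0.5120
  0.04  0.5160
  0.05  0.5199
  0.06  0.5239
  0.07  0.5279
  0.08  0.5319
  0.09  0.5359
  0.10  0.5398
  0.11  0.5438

0.4960

σ√T = 0.33 × 1.0000 = 0.3300
d₁ = [ln(185/186) + (0.064 + 0.33²/2)·1] / 0.3300 = [-0.0054 + 0.1184] / 0.3300 = 0.3426 ≈ 0.34
d₂ = d₁ − σ√T = 0.3426 − 0.3300 = 0.0126 ≈ 0.01
Risk-neutral Pr[S_T < K] = N(−d₂) = N(-0.01) = 0.4960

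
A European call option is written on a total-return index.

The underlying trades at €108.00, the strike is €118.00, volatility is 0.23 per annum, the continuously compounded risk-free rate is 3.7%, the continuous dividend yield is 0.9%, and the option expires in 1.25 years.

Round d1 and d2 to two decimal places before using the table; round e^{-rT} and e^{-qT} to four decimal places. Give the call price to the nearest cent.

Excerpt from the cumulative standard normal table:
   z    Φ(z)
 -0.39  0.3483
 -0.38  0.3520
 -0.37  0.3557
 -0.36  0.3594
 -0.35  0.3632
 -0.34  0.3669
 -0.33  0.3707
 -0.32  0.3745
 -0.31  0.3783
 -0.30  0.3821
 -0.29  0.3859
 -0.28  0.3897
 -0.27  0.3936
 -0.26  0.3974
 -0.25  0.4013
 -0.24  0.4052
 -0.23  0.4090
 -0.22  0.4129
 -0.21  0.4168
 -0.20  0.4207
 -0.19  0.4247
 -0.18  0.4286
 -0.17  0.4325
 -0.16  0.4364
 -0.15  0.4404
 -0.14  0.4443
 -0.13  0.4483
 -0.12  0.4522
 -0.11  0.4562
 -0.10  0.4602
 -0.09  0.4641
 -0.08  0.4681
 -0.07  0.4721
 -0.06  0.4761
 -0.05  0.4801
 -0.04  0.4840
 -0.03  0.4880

σ√T = 0.23 × 1.1180 = 0.2571
d₁ = [ln(108/118) + (0.037 − 0.009 + 0.23²/2)·1.25] / 0.2571 = [-0.0886 + 0.0681] / 0.2571 = -0.0797 ≈ -0.08
d₂ = d₁ − σ√T = -0.0797 − 0.2571 = -0.3368 ≈ -0.34
e^(−qT) = e^(−0.009·1.25) = 0.9888;  e^(−rT) = e^(−0.037·1.25) = 0.9548
C = 108·0.9888·N(-0.08) − 118·0.9548·N(-0.34) = 108·0.9888·0.4681 − 118·0.9548·0.3669 = 49.9886 − 41.3373 = 8.6513

€8.65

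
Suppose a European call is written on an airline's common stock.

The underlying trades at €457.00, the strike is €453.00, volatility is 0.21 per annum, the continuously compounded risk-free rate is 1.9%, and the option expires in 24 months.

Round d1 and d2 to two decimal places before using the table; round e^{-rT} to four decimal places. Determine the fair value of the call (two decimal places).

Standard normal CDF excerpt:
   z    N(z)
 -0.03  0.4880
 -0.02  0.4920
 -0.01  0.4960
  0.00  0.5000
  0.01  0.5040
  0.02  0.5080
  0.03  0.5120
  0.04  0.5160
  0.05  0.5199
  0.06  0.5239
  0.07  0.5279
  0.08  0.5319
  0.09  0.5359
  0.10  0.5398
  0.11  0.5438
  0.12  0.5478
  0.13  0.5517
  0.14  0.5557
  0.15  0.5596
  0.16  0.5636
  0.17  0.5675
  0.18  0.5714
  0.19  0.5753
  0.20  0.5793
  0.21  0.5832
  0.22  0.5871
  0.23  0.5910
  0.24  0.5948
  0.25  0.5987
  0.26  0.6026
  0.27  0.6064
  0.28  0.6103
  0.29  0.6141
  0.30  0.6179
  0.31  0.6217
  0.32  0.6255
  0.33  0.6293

€64.32

T = 2;  σ√T = 0.2970
ln(S/K) + (r + σ²/2)T = ln(457/453) + (0.019 + 0.21²/2)·2 = 0.0088 + 0.0821 = 0.0909
d₁ = 0.0909 / 0.2970 = 0.3060 which rounds to 0.31
d₂ = d₁ − σ√T = 0.3060 − 0.2970 = 0.0091 which rounds to 0.01
exp(−rT) = exp(−0.019·2) = 0.9627
C = 457·N(0.31) − 453·0.9627·N(0.01) = 457·0.6217 − 453·0.9627·0.5040 = 284.1169 − 219.7960 = 64.3209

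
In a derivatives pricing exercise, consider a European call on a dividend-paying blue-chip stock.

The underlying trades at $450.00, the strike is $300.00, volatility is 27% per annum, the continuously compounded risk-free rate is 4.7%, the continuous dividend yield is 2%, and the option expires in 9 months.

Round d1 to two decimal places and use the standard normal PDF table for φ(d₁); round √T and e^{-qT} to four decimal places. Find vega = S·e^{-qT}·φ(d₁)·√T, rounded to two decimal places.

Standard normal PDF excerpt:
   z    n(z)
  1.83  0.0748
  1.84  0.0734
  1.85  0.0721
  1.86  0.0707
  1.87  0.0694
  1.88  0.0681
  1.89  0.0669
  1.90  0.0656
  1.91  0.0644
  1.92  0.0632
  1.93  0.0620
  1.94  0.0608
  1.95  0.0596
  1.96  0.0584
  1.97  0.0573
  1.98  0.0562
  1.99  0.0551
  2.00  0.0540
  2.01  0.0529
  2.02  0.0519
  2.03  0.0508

σ√T = 0.27·√0.75 = 0.2338
d₁ = [ln(450/300) + (0.047 − 0.02 + 0.27²/2)·0.75] / 0.2338 = [0.4055 + 0.0476] / 0.2338 = 1.9376 which rounds to 1.94
√T = √0.75 = 0.8660
φ(d₁) = φ(1.94) = 0.0608
e^(−qT) = e^(−0.02·0.75) = 0.9851
vega = S·e^(−qT)·φ(d₁)·√T = 450·0.9851·0.0608·0.8660 = 23.3407
(Call and put vega coincide under Black-Scholes.)

23.34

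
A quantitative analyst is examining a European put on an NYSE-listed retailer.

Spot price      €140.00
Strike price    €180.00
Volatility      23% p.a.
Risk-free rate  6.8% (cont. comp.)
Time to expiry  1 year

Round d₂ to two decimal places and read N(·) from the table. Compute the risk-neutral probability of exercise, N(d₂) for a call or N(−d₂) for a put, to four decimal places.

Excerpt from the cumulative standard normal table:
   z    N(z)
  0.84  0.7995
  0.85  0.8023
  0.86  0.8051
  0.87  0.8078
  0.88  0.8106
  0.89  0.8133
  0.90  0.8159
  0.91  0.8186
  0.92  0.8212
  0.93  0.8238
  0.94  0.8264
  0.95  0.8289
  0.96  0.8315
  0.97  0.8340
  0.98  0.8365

0.8186

σ√T = 0.23·√1 = 0.2300
d₁ = [ln(140/180) + (0.068 + ½·0.23²)·1] / (σ√T) = (-0.2513 + 0.0945) / 0.2300 = -0.6820 ⇒ -0.68
d₂ = -0.6820 − 0.2300 = -0.9120 ⇒ -0.91
Pr(exercise) under Q = N(−d₂) = N(0.91) = 0.8186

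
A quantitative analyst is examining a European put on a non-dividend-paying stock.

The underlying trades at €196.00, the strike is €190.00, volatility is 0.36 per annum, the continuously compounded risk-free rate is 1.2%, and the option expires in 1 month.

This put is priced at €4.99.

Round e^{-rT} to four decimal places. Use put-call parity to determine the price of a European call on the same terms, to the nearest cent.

exp(−rT) = exp(−0.012·0.08333) = 0.9990
Put-call parity: C − P = S − K·e^(−rT) = 196 − 190·0.9990 = 196 − 189.8100 = 6.1900
C = P + (C − P) = 4.99 + (6.1900) = 11.1800

€11.18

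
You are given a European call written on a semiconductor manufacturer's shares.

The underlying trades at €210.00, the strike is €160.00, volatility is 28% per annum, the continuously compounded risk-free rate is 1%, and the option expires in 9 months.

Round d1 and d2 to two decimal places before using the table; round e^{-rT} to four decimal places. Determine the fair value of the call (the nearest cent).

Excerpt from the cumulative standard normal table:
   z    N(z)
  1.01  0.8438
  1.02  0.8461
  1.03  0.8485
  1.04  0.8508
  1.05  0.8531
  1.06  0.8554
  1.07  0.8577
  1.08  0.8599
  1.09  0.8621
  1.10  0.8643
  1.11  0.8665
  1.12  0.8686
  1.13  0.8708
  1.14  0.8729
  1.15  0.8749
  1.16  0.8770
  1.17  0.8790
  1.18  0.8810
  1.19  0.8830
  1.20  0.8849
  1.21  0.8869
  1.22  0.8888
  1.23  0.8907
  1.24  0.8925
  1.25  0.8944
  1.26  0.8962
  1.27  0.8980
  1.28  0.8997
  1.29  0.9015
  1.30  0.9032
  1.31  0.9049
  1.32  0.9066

σ√T = 0.28 × 0.8660 = 0.2425
d₁ = [ln(210/160) + (0.01 + ½·0.28²)·0.75] / (σ√T) = (0.2719 + 0.0369) / 0.2425 = 1.2736 → 1.27
d₂ = 1.2736 − 0.2425 = 1.0311 → 1.03
exp(−rT) = exp(−0.01·0.75) = 0.9925
N(d₁) = N(1.27) = 0.8980;  N(d₂) = N(1.03) = 0.8485
C = 210·0.8980 − 160·0.9925·0.8485 = 188.5800 − 134.7418 = 53.8382

€53.84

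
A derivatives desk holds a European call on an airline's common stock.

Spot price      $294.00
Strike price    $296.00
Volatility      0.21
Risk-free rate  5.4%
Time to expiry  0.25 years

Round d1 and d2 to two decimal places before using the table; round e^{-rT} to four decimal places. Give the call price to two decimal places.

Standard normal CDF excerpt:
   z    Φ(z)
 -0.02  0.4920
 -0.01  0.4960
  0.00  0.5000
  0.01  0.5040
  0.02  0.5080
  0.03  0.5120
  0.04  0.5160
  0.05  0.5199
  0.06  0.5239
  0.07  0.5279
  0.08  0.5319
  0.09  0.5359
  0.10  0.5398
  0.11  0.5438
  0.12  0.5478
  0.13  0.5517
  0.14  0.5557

σ√T = 0.21 × 0.5000 = 0.1050
d₁ = [ln(294/296) + (0.054 + ½·0.21²)·0.25] / (σ√T) = (-0.0068 + 0.0190) / 0.1050 = 0.1165 ≈ 0.12
d₂ = 0.1165 − 0.1050 = 0.0115 ≈ 0.01
exp(−rT) = exp(−0.054·0.25) = 0.9866
N(d₁) = N(0.12) = 0.5478;  N(d₂) = N(0.01) = 0.5040
C = 294·0.5478 − 296·0.9866·0.5040 = 161.0532 − 147.1849 = 13.8683

$13.87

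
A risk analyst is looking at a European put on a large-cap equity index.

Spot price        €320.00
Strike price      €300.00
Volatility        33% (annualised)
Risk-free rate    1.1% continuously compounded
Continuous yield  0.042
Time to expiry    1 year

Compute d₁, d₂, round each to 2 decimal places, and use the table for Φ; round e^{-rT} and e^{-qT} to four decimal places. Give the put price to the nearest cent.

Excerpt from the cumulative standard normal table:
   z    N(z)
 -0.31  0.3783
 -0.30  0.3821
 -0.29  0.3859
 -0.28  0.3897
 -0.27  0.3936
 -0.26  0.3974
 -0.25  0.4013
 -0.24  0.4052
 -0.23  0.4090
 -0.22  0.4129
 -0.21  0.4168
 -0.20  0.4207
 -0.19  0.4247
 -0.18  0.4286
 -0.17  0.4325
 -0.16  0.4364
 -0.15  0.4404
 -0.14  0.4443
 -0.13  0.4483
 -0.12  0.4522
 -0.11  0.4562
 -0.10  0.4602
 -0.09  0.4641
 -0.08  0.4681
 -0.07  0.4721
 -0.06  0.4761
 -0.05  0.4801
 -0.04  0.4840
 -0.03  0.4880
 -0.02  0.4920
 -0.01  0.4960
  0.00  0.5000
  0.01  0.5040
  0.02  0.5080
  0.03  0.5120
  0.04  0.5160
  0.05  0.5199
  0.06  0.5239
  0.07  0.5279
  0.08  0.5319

€34.68

σ√T = 0.33·√1 = 0.3300
ln(S/K) + (r − q + σ²/2)T = ln(320/300) + (0.011 − 0.042 + 0.33²/2)·1 = 0.0645 + 0.0235 = 0.0880
d₁ = 0.0880 / 0.3300 = 0.2666 → 0.27
d₂ = d₁ − σ√T = 0.2666 − 0.3300 = -0.0634 → -0.06
exp(−qT) = exp(−0.042·1) = 0.9589;  exp(−rT) = exp(−0.011·1) = 0.9891
N(−d₂) = N(0.06) = 0.5239;  N(−d₁) = N(-0.27) = 0.3936
P = 300·0.9891·0.5239 − 320·0.9589·0.3936 = 155.4568 − 120.7754 = 34.6815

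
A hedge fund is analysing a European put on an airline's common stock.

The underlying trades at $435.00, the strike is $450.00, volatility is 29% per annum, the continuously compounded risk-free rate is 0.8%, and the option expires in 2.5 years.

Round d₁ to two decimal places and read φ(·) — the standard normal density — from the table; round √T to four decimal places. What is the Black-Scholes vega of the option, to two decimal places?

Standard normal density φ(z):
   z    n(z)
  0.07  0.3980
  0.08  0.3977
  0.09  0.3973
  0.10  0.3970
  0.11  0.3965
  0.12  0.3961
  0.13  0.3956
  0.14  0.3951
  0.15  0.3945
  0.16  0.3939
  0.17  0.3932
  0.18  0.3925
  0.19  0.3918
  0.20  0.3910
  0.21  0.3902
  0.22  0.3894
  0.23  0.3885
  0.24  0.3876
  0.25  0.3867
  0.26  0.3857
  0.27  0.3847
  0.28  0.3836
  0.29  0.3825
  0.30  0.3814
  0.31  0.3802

σ√T = 0.29 × 1.5811 = 0.4585
d₁ = [ln(435/450) + (0.008 + ½·0.29²)·2.5] / (σ√T) = (-0.0339 + 0.1251) / 0.4585 = 0.1989 ≈ 0.20
√T = √2.5 = 1.5811
φ(d₁) = φ(0.20) = 0.3910
vega = S·φ(d₁)·√T = 435·0.3910·1.5811 = 268.9214
(Call and put vega coincide under Black-Scholes.)

268.92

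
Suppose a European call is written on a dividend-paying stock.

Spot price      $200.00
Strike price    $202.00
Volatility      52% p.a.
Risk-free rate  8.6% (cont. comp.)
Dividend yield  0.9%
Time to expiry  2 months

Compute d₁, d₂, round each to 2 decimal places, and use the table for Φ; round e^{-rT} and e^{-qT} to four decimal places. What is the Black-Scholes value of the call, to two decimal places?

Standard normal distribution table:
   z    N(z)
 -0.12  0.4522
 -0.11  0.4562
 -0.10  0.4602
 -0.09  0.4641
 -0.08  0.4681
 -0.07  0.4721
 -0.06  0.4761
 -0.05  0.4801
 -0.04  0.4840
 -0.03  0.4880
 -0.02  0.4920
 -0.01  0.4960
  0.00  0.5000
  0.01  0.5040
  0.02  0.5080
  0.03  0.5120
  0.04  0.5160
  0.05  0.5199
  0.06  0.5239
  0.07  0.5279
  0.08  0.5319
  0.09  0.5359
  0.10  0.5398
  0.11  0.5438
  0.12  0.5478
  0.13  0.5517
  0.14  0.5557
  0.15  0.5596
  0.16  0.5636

T = 0.1667;  σ√T = 0.2123
d₁ = [ln(200/202) + (0.086 − 0.009 + 0.52²/2)·0.1667] / 0.2123 = [-0.0100 + 0.0354] / 0.2123 = 0.1197 which rounds to 0.12
d₂ = d₁ − σ√T = 0.1197 − 0.2123 = -0.0926 which rounds to -0.09
e^(−qT) = e^(−0.009·0.1667) = 0.9985;  e^(−rT) = e^(−0.086·0.1667) = 0.9858
C = 200·0.9985·N(0.12) − 202·0.9858·N(-0.09) = 200·0.9985·0.5478 − 202·0.9858·0.4641 = 109.3957 − 92.4170 = 16.9787

$16.98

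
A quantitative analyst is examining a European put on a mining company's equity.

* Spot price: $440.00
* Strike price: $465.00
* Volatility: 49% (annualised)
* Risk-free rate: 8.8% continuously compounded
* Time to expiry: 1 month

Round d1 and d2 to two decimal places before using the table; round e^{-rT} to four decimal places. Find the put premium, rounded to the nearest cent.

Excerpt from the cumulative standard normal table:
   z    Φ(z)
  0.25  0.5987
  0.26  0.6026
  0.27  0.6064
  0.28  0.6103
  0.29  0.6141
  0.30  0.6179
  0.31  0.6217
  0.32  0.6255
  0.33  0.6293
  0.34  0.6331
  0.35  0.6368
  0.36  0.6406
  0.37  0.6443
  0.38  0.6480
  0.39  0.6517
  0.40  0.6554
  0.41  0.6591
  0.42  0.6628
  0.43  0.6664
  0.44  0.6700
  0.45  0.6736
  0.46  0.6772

T = 0.08333;  σ√T = 0.1415
d₁ = [ln(440/465) + (0.088 + ½·0.49²)·0.08333] / (σ√T) = (-0.0553 + 0.0173) / 0.1415 = -0.2681 ⇒ -0.27
d₂ = -0.2681 − 0.1415 = -0.4096 ⇒ -0.41
exp(−rT) = exp(−0.088·0.08333) = 0.9927
N(−d₂) = N(0.41) = 0.6591;  N(−d₁) = N(0.27) = 0.6064
P = 465·0.9927·0.6591 − 440·0.6064 = 304.2442 − 266.8160 = 37.4282

$37.43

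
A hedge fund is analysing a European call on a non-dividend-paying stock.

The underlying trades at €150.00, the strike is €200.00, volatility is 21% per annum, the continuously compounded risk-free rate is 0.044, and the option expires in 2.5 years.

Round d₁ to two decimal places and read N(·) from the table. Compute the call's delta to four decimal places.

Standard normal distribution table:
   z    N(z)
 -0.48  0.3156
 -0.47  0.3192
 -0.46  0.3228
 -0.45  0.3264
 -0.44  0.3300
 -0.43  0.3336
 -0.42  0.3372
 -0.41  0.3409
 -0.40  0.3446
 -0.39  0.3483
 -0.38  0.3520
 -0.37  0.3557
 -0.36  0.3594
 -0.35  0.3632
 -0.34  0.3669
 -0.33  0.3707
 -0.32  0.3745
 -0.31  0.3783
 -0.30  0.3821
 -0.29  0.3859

T = 2.5;  σ√T = 0.3320
d₁ = [ln(150/200) + (0.044 + 0.21²/2)·2.5] / 0.3320 = [-0.2877 + 0.1651] / 0.3320 = -0.3691 which rounds to -0.37
N(d₁) = N(-0.37) = 0.3557
Δ_call = N(d₁) = 0.3557

0.3557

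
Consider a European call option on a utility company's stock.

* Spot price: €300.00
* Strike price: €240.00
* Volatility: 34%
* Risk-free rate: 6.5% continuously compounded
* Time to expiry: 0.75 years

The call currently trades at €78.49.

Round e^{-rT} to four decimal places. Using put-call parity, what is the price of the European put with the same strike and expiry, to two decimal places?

exp(−rT) = exp(−0.065·0.75) = 0.9524
Put-call parity: C − P = S − K·e^(−rT) = 300 − 240·0.9524 = 300 − 228.5760 = 71.4240
P = C − (C − P) = 78.49 − (71.4240) = 7.0660

€7.07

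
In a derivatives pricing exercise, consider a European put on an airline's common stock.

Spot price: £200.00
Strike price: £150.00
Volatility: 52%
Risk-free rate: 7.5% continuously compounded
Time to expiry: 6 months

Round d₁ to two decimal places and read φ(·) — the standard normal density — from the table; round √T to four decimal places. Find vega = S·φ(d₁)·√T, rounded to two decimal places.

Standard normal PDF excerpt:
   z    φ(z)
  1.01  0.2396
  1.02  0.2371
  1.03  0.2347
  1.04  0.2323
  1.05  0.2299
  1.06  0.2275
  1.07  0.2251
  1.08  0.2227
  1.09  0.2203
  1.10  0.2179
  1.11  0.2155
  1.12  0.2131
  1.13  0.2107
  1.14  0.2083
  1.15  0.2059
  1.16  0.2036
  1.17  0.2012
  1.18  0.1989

31.83

T = 0.5;  σ√T = 0.3677
ln(S/K) + (r + σ²/2)T = ln(200/150) + (0.075 + 0.52²/2)·0.5 = 0.2877 + 0.1051 = 0.3928
d₁ = 0.3928 / 0.3677 = 1.0682 → 1.07
√T = √0.5 = 0.7071
φ(d₁) = φ(1.07) = 0.2251
vega = S·φ(d₁)·√T = 200·0.2251·0.7071 = 31.8336
(Vega is the same for a European call and put with the same parameters.)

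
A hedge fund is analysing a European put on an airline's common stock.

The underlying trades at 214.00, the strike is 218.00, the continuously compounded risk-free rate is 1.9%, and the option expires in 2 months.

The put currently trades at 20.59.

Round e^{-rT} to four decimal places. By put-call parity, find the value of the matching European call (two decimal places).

e^(−rT) = e^(−0.019·0.1667) = 0.9968
Put-call parity: C − P = S − K·e^(−rT) = 214 − 218·0.9968 = 214 − 217.3024 = -3.3024
C = P + (C − P) = 20.59 + (-3.3024) = 17.2876

17.29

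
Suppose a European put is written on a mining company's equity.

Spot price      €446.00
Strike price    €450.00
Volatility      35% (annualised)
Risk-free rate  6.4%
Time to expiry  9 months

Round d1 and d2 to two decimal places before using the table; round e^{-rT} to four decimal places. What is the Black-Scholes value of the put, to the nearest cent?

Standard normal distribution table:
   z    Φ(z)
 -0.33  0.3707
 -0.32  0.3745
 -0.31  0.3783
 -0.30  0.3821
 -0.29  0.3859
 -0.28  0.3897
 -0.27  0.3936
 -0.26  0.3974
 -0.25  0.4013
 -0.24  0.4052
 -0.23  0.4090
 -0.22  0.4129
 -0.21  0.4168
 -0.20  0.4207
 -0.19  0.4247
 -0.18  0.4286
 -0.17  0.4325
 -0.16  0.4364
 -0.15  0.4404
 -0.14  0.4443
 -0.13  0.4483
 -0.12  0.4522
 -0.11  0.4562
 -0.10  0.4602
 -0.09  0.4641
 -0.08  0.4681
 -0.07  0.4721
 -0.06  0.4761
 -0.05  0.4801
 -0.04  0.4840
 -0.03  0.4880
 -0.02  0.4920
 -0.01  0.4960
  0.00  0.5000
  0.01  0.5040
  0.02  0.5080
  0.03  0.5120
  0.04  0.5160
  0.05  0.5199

€44.07

σ√T = 0.35 × 0.8660 = 0.3031
d₁ = [ln(446/450) + (0.064 + ½·0.35²)·0.75] / (σ√T) = (-0.0089 + 0.0939) / 0.3031 = 0.2805 which rounds to 0.28
d₂ = 0.2805 − 0.3031 = -0.0227 which rounds to -0.02
exp(−rT) = exp(−0.064·0.75) = 0.9531
N(−d₂) = N(0.02) = 0.5080;  N(−d₁) = N(-0.28) = 0.3897
P = 450·0.9531·0.5080 − 446·0.3897 = 217.8787 − 173.8062 = 44.0725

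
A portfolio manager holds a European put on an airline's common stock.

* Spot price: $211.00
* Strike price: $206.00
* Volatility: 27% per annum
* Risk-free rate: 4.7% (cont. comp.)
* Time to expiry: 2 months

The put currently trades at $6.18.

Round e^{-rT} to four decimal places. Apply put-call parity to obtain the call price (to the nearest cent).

$12.79

exp(−rT) = exp(−0.047·0.1667) = 0.9922
Put-call parity: C − P = S − K·e^(−rT) = 211 − 206·0.9922 = 211 − 204.3932 = 6.6068
C = P + (C − P) = 6.18 + (6.6068) = 12.7868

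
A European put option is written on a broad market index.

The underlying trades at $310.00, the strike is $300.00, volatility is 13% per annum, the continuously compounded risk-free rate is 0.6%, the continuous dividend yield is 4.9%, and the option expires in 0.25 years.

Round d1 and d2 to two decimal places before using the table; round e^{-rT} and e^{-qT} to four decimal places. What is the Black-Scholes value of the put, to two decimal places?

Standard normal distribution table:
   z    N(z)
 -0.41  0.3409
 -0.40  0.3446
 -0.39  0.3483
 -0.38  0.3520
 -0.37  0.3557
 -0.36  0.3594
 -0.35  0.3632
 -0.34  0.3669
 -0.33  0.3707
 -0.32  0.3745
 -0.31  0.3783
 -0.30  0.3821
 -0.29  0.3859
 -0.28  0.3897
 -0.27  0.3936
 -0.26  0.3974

$4.40

σ√T = 0.13 × 0.5000 = 0.0650
d₁ = [ln(310/300) + (0.006 − 0.049 + 0.13²/2)·0.25] / 0.0650 = [0.0328 − 0.0086] / 0.0650 = 0.3716 ≈ 0.37
d₂ = d₁ − σ√T = 0.3716 − 0.0650 = 0.3066 ≈ 0.31
e^(−qT) = e^(−0.049·0.25) = 0.9878;  e^(−rT) = e^(−0.006·0.25) = 0.9985
N(−d₂) = N(-0.31) = 0.3783;  N(−d₁) = N(-0.37) = 0.3557
P = 300·0.9985·0.3783 − 310·0.9878·0.3557 = 113.3198 − 108.9217 = 4.3980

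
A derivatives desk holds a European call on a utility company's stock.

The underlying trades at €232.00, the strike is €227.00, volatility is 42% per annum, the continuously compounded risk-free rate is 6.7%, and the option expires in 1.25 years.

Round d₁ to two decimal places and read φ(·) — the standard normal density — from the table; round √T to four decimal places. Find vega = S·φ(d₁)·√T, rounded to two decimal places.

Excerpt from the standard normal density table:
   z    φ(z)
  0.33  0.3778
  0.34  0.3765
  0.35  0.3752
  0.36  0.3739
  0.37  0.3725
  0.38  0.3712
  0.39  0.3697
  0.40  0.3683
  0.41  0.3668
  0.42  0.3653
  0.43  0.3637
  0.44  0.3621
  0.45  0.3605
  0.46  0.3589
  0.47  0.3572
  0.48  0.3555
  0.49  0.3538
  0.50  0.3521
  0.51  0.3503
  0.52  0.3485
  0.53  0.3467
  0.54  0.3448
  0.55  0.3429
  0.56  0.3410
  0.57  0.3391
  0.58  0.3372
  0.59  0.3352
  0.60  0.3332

σ√T = 0.42 × 1.1180 = 0.4696
d₁ = [ln(232/227) + (0.067 + 0.42²/2)·1.25] / 0.4696 = [0.0218 + 0.1940] / 0.4696 = 0.4595 which rounds to 0.46
√T = √1.25 = 1.1180
φ(d₁) = φ(0.46) = 0.3589
vega = S·φ(d₁)·√T = 232·0.3589·1.1180 = 93.0900

93.09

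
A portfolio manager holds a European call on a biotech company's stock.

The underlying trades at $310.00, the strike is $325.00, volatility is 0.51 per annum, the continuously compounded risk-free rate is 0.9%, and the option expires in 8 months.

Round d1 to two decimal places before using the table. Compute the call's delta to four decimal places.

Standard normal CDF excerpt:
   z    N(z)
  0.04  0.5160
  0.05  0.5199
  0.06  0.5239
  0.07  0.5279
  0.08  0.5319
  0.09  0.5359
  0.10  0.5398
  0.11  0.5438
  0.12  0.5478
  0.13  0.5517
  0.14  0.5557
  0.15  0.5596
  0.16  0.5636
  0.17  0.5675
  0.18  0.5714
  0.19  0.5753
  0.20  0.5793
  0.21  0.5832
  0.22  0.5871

0.5438

T = 0.6667;  σ√T = 0.4164
d₁ = [ln(310/325) + (0.009 + ½·0.51²)·0.6667] / (σ√T) = (-0.0473 + 0.0927) / 0.4164 = 0.1091 which rounds to 0.11
N(d₁) = N(0.11) = 0.5438
Δ_call = N(d₁) = 0.5438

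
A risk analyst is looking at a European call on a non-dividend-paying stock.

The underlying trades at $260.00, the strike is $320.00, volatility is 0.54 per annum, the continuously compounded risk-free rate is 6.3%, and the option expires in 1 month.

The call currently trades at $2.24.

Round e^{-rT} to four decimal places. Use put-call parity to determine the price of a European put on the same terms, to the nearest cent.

$60.58

e^(−rT) = e^(−0.063·0.08333) = 0.9948
Put-call parity: C − P = S − K·e^(−rT) = 260 − 320·0.9948 = 260 − 318.3360 = -58.3360
P = C − (C − P) = 2.24 − (-58.3360) = 60.5760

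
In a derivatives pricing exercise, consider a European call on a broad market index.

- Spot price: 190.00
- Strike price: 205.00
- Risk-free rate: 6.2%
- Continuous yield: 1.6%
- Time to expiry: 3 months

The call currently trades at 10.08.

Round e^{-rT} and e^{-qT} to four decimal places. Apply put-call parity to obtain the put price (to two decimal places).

22.68

exp(−qT) = exp(−0.016·0.25) = 0.9960;  exp(−rT) = exp(−0.062·0.25) = 0.9846
Put-call parity: C − P = S·e^(−qT) − K·e^(−rT) = 190·0.9960 − 205·0.9846 = 189.2400 − 201.8430 = -12.6030
P = C − (C − P) = 10.08 − (-12.6030) = 22.6830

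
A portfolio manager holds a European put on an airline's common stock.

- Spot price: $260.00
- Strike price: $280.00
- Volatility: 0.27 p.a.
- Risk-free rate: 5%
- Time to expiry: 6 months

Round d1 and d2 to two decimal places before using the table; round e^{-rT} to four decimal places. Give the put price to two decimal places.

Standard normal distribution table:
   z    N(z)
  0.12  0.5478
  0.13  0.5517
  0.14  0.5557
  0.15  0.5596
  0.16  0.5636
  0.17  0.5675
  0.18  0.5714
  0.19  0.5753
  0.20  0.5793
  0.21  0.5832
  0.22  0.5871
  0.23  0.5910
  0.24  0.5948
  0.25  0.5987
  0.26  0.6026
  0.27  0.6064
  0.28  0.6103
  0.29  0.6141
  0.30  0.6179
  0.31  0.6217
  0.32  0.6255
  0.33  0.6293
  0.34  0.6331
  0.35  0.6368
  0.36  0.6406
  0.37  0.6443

σ√T = 0.27 × 0.7071 = 0.1909
ln(S/K) + (r + σ²/2)T = ln(260/280) + (0.05 + 0.27²/2)·0.5 = -0.0741 + 0.0432 = -0.0309
d₁ = -0.0309 / 0.1909 = -0.1618 ≈ -0.16
d₂ = d₁ − σ√T = -0.1618 − 0.1909 = -0.3527 ≈ -0.35
e^(−rT) = e^(−0.05·0.5) = 0.9753
N(−d₂) = N(0.35) = 0.6368;  N(−d₁) = N(0.16) = 0.5636
P = 280·0.9753·0.6368 − 260·0.5636 = 173.8999 − 146.5360 = 27.3639

$27.36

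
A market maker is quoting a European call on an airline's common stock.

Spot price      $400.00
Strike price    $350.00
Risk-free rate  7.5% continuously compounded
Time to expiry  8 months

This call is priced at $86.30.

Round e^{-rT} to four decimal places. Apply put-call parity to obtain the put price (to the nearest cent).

exp(−rT) = exp(−0.075·0.6667) = 0.9512
Put-call parity: C − P = S − K·e^(−rT) = 400 − 350·0.9512 = 400 − 332.9200 = 67.0800
P = C − (C − P) = 86.30 − (67.0800) = 19.2200

$19.22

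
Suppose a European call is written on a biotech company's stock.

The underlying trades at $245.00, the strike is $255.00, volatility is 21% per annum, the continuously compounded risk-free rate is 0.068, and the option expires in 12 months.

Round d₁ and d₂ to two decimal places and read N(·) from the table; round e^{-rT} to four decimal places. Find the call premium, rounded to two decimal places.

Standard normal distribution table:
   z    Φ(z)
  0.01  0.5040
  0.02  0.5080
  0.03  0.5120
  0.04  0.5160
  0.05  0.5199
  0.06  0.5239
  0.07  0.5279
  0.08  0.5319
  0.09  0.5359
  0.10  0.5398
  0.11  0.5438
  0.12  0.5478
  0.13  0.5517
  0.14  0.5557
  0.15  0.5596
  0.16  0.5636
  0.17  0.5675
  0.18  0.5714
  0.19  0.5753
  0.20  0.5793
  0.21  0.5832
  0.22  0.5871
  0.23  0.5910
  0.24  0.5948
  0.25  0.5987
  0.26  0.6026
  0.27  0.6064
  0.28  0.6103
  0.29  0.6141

σ√T = 0.21 × 1.0000 = 0.2100
d₁ = [ln(245/255) + (0.068 + 0.21²/2)·1] / 0.2100 = [-0.0400 + 0.0901] / 0.2100 = 0.2383 which rounds to 0.24
d₂ = d₁ − σ√T = 0.2383 − 0.2100 = 0.0283 which rounds to 0.03
e^(−rT) = e^(−0.068·1) = 0.9343
N(d₁) = N(0.24) = 0.5948;  N(d₂) = N(0.03) = 0.5120
C = 245·0.5948 − 255·0.9343·0.5120 = 145.7260 − 121.9822 = 23.7438

$23.74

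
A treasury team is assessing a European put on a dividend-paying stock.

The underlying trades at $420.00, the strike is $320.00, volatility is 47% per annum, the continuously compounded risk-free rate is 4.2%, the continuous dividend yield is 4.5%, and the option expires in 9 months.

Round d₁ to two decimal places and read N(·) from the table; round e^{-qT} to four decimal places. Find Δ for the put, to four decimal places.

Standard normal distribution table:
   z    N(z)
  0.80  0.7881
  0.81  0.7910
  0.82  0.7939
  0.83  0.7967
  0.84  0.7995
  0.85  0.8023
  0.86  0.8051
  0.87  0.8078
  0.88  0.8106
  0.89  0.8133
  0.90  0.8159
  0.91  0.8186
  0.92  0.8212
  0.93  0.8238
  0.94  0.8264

-0.1858

T = 0.75;  σ√T = 0.4070
d₁ = [ln(420/320) + (0.042 − 0.045 + 0.47²/2)·0.75] / 0.4070 = [0.2719 + 0.0806] / 0.4070 = 0.8661 → 0.87
N(d₁) = N(0.87) = 0.8078
Δ_put = exp(−qT)·(N(d₁) − 1) = 0.9668·(0.8078 − 1) = -0.1858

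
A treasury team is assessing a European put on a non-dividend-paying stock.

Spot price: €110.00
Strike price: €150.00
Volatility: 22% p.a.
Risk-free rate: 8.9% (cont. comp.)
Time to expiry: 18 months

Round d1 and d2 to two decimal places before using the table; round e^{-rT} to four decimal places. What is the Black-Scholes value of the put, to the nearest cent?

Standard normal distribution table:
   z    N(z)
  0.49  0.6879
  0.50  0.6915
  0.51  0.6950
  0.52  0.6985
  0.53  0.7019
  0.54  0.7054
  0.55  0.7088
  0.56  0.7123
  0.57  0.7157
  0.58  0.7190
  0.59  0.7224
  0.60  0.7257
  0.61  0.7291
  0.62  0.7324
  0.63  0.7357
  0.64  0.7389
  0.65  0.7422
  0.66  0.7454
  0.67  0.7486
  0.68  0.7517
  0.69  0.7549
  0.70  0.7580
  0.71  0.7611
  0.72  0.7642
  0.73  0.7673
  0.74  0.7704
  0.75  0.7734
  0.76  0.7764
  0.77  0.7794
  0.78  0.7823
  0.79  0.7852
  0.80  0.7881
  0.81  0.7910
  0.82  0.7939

€26.22

σ√T = 0.22 × 1.2247 = 0.2694
d₁ = [ln(110/150) + (0.089 + 0.22²/2)·1.5] / 0.2694 = [-0.3102 + 0.1698] / 0.2694 = -0.5209 ≈ -0.52
d₂ = d₁ − σ√T = -0.5209 − 0.2694 = -0.7903 ≈ -0.79
exp(−rT) = exp(−0.089·1.5) = 0.8750
P = 150·0.8750·N(0.79) − 110·N(0.52) = 150·0.8750·0.7852 − 110·0.6985 = 103.0575 − 76.8350 = 26.2225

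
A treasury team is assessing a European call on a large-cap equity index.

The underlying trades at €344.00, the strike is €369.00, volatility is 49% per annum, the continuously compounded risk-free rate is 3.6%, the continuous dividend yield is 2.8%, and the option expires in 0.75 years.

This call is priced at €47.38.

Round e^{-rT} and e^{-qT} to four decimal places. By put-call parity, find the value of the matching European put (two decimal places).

exp(−qT) = exp(−0.028·0.75) = 0.9792;  exp(−rT) = exp(−0.036·0.75) = 0.9734
Put-call parity: C − P = S·e^(−qT) − K·e^(−rT) = 344·0.9792 − 369·0.9734 = 336.8448 − 359.1846 = -22.3398
P = C − (C − P) = 47.38 − (-22.3398) = 69.7198

€69.72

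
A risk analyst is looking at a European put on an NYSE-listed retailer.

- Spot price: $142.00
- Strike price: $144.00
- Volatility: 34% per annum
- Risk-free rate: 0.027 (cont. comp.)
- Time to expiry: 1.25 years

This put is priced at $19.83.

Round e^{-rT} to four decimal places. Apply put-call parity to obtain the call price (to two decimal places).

e^(−rT) = e^(−0.027·1.25) = 0.9668
Put-call parity: C − P = S − K·e^(−rT) = 142 − 144·0.9668 = 142 − 139.2192 = 2.7808
C = P + (C − P) = 19.83 + (2.7808) = 22.6108

$22.61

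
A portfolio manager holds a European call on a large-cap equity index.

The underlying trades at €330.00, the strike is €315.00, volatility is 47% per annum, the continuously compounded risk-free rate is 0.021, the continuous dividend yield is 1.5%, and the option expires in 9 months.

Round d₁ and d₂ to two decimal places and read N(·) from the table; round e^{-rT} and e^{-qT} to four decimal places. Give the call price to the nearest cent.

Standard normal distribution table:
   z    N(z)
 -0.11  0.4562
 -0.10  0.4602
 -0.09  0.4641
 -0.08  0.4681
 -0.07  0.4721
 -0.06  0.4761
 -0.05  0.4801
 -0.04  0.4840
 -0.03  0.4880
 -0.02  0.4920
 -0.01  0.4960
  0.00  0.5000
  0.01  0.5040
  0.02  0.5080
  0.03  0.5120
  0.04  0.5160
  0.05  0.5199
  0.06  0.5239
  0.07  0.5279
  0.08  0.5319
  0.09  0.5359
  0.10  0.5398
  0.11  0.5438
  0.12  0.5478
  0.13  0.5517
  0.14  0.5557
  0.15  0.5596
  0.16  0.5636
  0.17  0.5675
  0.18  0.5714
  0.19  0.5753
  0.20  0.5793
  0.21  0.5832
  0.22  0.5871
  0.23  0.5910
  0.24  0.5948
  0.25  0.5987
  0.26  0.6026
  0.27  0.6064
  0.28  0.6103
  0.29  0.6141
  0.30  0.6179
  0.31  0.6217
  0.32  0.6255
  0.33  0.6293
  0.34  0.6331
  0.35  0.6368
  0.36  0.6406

€60.19

σ√T = 0.47 × 0.8660 = 0.4070
d₁ = [ln(330/315) + (0.021 − 0.015 + 0.47²/2)·0.75] / 0.4070 = [0.0465 + 0.0873] / 0.4070 = 0.3289 ⇒ 0.33
d₂ = d₁ − σ√T = 0.3289 − 0.4070 = -0.0782 ⇒ -0.08
exp(−qT) = exp(−0.015·0.75) = 0.9888;  exp(−rT) = exp(−0.021·0.75) = 0.9844
N(d₁) = N(0.33) = 0.6293;  N(d₂) = N(-0.08) = 0.4681
C = 330·0.9888·0.6293 − 315·0.9844·0.4681 = 205.3431 − 145.1513 = 60.1919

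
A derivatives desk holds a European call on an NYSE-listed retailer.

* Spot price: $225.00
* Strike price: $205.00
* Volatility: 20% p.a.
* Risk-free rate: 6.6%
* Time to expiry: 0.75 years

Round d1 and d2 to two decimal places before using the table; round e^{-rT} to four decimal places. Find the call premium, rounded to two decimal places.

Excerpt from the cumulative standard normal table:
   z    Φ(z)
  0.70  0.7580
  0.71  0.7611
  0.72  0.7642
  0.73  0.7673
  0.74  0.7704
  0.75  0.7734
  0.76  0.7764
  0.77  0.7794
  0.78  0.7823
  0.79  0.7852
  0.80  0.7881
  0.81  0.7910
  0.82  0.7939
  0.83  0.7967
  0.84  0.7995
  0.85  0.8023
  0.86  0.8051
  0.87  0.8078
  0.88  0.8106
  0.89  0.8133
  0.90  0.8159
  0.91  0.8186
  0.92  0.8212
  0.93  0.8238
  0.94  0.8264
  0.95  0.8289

$33.88

σ√T = 0.2·√0.75 = 0.1732
d₁ = [ln(225/205) + (0.066 + 0.2²/2)·0.75] / 0.1732 = [0.0931 + 0.0645] / 0.1732 = 0.9098 which rounds to 0.91
d₂ = d₁ − σ√T = 0.9098 − 0.1732 = 0.7366 which rounds to 0.74
e^(−rT) = e^(−0.066·0.75) = 0.9517
C = 225·N(0.91) − 205·0.9517·N(0.74) = 225·0.8186 − 205·0.9517·0.7704 = 184.1850 − 150.3039 = 33.8811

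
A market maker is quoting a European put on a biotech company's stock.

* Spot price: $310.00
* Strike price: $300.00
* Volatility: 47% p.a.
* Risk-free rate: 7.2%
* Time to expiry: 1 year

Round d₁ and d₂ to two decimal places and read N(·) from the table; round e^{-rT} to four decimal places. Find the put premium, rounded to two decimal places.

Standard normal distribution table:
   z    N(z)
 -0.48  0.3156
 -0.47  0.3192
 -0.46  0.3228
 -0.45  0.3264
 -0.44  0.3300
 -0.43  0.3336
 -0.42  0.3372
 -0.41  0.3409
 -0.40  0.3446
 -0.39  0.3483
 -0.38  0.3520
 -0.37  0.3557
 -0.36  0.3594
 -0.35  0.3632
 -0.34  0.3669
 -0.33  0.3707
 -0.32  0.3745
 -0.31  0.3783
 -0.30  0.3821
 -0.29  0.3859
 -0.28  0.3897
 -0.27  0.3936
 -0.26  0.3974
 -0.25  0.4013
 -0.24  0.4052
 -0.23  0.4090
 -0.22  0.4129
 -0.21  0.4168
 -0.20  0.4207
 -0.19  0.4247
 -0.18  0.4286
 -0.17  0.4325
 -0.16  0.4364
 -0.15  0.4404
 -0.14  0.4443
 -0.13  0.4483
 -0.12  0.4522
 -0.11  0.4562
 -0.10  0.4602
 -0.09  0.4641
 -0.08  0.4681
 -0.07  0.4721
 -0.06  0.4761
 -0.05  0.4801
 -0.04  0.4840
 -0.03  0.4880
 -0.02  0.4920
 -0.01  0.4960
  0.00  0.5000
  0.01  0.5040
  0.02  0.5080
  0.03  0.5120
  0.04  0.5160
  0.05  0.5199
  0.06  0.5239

T = 1;  σ√T = 0.4700
d₁ = [ln(310/300) + (0.072 + 0.47²/2)·1] / 0.4700 = [0.0328 + 0.1825] / 0.4700 = 0.4580 which rounds to 0.46
d₂ = d₁ − σ√T = 0.4580 − 0.4700 = -0.0120 which rounds to -0.01
exp(−rT) = exp(−0.072·1) = 0.9305
P = 300·0.9305·N(0.01) − 310·N(-0.46) = 300·0.9305·0.5040 − 310·0.3228 = 140.6916 − 100.0680 = 40.6236

$40.62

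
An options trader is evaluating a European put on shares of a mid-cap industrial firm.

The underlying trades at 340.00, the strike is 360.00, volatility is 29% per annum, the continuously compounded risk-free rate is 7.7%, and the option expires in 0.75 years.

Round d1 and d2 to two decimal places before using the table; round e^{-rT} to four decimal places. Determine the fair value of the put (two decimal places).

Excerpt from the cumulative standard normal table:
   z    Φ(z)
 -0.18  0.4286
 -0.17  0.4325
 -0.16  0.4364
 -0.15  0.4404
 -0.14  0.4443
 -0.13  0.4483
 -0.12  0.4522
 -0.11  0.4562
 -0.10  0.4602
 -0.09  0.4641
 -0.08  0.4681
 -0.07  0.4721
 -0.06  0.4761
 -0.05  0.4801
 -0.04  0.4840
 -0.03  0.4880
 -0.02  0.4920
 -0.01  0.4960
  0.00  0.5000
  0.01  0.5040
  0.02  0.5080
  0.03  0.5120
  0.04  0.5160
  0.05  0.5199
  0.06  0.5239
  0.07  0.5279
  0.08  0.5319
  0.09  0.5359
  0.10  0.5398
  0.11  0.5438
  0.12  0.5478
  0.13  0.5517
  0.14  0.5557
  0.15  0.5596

T = 0.75;  σ√T = 0.2511
d₁ = [ln(340/360) + (0.077 + ½·0.29²)·0.75] / (σ√T) = (-0.0572 + 0.0893) / 0.2511 = 0.1279 ≈ 0.13
d₂ = 0.1279 − 0.2511 = -0.1232 ≈ -0.12
e^(−rT) = e^(−0.077·0.75) = 0.9439
N(−d₂) = N(0.12) = 0.5478;  N(−d₁) = N(-0.13) = 0.4483
P = 360·0.9439·0.5478 − 340·0.4483 = 186.1446 − 152.4220 = 33.7226

33.72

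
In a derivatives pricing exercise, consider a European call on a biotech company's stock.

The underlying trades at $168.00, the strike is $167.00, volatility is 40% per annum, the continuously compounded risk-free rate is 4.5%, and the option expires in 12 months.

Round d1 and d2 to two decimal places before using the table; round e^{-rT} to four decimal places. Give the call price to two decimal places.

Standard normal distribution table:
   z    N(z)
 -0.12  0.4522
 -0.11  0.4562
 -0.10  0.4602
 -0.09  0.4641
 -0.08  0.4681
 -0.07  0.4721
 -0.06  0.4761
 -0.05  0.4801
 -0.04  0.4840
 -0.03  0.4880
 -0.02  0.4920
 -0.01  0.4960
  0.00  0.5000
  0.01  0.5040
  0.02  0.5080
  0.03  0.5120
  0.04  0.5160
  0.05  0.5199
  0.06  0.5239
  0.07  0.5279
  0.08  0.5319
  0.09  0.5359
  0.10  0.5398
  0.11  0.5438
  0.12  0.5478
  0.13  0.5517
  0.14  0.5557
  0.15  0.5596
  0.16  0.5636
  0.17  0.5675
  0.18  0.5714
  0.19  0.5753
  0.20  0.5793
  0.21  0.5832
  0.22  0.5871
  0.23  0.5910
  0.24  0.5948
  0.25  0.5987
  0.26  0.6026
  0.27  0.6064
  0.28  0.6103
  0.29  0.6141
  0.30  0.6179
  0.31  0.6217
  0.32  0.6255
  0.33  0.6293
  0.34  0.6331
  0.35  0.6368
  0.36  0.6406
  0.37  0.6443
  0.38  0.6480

$30.35

σ√T = 0.4 × 1.0000 = 0.4000
d₁ = [ln(168/167) + (0.045 + 0.4²/2)·1] / 0.4000 = [0.0060 + 0.1250] / 0.4000 = 0.3274 → 0.33
d₂ = d₁ − σ√T = 0.3274 − 0.4000 = -0.0726 → -0.07
exp(−rT) = exp(−0.045·1) = 0.9560
N(d₁) = N(0.33) = 0.6293;  N(d₂) = N(-0.07) = 0.4721
C = 168·0.6293 − 167·0.9560·0.4721 = 105.7224 − 75.3717 = 30.3507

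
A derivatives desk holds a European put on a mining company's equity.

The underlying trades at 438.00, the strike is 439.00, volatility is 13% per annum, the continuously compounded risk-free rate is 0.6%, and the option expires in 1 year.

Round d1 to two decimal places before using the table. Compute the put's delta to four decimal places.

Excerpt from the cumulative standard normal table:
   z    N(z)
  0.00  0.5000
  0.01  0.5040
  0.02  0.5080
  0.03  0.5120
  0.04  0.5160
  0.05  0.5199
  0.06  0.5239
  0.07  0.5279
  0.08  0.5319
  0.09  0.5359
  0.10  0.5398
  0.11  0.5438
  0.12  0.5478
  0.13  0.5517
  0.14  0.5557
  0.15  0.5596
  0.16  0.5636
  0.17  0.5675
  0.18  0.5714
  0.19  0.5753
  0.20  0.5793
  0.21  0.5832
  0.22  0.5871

-0.4641

T = 1;  σ√T = 0.1300
d₁ = [ln(438/439) + (0.006 + ½·0.13²)·1] / (σ√T) = (-0.0023 + 0.0145) / 0.1300 = 0.0936 ≈ 0.09
N(d₁) = N(0.09) = 0.5359
Δ_put = N(d₁) − 1 = 0.5359 − 1 = -0.4641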